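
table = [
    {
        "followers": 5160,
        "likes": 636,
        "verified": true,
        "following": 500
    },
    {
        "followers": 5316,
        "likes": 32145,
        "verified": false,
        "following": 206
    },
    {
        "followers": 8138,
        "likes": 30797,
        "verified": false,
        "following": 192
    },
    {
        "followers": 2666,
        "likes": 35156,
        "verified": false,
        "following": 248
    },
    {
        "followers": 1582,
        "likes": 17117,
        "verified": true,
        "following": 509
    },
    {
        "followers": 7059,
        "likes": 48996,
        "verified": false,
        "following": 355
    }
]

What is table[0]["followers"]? 5160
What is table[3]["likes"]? 35156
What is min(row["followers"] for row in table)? 1582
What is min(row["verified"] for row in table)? False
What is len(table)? 6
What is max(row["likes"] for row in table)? 48996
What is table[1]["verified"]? False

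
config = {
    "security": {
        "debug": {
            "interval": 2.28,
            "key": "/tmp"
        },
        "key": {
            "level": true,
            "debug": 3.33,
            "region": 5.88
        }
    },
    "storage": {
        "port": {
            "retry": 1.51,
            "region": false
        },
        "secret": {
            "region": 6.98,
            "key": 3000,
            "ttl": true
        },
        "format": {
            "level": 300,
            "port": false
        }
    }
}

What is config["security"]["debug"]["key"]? "/tmp"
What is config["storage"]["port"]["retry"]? 1.51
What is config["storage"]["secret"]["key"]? 3000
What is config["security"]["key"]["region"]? 5.88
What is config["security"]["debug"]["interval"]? 2.28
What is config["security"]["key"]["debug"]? 3.33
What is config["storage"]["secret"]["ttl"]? True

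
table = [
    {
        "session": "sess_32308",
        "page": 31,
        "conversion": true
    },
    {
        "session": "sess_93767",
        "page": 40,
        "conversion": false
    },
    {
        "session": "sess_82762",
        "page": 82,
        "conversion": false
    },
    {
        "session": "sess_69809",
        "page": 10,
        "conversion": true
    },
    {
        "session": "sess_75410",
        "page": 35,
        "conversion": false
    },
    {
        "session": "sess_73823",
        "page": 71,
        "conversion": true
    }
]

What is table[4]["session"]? "sess_75410"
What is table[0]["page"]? 31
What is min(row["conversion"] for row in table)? False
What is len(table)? 6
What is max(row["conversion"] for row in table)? True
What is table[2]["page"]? 82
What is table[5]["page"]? 71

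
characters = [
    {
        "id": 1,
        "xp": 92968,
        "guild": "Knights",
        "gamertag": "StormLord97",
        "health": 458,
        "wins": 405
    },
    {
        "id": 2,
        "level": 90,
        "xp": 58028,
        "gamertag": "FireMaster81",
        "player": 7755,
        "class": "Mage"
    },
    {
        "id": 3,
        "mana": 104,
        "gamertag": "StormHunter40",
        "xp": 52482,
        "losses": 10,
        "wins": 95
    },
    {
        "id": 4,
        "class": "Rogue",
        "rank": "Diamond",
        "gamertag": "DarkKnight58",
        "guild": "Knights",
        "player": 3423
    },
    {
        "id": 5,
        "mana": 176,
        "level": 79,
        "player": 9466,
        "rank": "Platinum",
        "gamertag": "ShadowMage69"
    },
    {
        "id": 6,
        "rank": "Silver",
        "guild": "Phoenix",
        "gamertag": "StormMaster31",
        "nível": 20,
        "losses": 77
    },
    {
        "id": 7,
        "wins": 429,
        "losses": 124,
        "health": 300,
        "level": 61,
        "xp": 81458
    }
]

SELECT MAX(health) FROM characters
458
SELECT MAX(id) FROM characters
7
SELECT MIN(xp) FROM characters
52482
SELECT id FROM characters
[1, 2, 3, 4, 5, 6, 7]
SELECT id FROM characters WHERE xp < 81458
[2, 3]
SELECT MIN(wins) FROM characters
95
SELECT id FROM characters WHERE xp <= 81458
[2, 3, 7]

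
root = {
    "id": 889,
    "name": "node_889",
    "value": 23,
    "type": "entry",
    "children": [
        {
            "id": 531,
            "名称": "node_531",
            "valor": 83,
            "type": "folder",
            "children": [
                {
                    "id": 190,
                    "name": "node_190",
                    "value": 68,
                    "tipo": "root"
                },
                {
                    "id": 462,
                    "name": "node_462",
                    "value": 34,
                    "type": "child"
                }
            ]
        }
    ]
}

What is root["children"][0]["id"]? 531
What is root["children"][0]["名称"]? "node_531"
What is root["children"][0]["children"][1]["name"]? "node_462"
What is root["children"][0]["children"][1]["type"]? "child"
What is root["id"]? 889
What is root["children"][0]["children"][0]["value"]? 68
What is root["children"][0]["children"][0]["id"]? 190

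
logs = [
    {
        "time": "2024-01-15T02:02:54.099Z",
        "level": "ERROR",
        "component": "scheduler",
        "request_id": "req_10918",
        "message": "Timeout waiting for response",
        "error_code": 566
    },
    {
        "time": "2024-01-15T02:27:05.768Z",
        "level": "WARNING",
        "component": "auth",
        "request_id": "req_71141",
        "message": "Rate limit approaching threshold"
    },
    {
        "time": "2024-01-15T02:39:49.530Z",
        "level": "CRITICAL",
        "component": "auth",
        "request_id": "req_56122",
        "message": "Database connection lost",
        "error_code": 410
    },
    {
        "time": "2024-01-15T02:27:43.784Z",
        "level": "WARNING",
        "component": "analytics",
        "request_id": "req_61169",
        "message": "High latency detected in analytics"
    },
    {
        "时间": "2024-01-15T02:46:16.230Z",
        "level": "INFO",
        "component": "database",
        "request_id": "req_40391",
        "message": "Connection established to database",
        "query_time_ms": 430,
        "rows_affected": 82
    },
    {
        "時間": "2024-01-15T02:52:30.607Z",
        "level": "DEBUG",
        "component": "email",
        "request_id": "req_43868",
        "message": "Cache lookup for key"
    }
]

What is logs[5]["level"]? "DEBUG"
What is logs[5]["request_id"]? "req_43868"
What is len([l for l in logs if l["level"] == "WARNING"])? 2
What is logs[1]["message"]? "Rate limit approaching threshold"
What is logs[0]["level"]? "ERROR"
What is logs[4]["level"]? "INFO"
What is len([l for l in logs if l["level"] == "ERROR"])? 1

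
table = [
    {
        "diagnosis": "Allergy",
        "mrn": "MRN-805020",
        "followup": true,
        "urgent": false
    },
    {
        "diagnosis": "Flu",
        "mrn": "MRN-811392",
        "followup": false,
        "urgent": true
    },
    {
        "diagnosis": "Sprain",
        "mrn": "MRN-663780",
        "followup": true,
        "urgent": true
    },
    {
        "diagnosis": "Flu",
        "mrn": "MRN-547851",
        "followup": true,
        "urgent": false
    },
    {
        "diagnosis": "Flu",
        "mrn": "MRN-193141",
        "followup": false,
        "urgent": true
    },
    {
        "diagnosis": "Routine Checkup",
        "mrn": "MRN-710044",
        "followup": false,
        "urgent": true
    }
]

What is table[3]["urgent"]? False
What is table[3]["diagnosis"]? "Flu"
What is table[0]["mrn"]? "MRN-805020"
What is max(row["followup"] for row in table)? True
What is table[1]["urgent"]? True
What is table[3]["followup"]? True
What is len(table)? 6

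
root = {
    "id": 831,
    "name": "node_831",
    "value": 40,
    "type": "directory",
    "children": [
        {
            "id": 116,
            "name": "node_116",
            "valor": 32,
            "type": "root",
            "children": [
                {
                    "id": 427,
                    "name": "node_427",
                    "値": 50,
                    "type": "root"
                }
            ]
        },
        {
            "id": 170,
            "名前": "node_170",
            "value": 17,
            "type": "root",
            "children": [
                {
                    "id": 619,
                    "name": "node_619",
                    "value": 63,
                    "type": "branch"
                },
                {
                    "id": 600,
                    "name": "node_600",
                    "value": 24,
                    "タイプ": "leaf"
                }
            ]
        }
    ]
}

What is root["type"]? "directory"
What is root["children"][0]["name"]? "node_116"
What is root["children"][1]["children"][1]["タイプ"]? "leaf"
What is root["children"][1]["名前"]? "node_170"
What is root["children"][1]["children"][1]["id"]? 600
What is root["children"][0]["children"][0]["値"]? 50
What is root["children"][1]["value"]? 17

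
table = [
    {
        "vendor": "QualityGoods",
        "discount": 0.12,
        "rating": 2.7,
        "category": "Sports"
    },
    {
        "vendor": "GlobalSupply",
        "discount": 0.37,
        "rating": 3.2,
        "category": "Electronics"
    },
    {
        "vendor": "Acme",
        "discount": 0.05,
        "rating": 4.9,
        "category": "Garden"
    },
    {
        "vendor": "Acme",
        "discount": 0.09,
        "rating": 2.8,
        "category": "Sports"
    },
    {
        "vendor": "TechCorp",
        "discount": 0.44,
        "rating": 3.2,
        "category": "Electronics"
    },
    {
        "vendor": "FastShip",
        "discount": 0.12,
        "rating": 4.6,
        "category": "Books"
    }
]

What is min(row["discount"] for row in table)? 0.05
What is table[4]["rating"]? 3.2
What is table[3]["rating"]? 2.8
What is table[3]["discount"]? 0.09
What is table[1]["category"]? "Electronics"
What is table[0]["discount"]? 0.12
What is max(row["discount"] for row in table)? 0.44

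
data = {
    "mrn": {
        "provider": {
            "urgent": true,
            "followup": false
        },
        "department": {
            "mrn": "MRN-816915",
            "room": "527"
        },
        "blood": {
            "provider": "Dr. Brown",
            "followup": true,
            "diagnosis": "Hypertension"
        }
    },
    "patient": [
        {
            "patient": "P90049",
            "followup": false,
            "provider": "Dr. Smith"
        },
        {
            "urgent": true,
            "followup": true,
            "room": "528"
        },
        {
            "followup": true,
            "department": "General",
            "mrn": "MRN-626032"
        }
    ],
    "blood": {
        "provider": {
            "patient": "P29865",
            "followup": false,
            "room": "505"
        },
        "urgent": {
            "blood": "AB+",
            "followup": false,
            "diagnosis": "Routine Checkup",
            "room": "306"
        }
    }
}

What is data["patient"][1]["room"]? "528"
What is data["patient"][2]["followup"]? True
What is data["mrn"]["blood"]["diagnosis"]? "Hypertension"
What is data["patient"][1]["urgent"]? True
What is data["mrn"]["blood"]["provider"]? "Dr. Brown"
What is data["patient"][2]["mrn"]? "MRN-626032"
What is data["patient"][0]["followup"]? False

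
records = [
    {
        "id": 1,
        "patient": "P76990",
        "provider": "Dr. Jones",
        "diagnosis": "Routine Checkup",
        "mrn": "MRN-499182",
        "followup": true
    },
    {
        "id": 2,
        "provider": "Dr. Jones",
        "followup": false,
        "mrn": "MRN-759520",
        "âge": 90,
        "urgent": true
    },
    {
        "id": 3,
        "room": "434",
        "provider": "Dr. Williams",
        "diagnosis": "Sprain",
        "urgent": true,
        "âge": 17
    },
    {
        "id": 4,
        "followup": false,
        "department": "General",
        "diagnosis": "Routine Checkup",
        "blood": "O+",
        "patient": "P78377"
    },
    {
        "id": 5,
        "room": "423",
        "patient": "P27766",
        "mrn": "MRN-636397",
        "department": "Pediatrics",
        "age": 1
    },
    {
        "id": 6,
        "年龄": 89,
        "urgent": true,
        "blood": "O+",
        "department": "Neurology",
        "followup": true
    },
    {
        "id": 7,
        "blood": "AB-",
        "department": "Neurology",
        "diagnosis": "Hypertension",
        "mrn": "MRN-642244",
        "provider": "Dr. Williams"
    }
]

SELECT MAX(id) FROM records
7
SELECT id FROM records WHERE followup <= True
[1, 2, 4, 6]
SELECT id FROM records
[1, 2, 3, 4, 5, 6, 7]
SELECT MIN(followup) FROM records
False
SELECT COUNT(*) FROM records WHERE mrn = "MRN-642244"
1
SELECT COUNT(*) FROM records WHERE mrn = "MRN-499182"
1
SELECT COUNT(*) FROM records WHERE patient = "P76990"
1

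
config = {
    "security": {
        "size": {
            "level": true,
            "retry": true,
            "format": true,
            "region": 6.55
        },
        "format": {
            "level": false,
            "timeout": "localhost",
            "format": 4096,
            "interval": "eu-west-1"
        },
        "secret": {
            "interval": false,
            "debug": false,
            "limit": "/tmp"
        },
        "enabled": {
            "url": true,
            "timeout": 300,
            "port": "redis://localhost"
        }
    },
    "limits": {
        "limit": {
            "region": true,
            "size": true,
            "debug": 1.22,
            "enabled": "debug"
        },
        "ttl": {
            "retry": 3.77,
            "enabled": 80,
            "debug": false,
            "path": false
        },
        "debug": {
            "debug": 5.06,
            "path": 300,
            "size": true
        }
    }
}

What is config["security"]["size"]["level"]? True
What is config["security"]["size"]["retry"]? True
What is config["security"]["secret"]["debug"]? False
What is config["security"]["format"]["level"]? False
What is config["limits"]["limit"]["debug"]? 1.22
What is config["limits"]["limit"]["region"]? True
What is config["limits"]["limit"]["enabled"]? "debug"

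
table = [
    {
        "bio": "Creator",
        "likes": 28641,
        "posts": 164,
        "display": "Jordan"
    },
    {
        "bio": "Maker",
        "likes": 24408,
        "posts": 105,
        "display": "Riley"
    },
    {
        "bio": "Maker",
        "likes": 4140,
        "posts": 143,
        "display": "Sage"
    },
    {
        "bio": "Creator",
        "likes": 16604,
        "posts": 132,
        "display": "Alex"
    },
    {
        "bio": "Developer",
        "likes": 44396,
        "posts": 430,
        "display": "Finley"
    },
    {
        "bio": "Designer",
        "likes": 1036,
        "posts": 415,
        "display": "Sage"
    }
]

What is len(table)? 6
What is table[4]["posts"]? 430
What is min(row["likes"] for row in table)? 1036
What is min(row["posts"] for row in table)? 105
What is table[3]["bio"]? "Creator"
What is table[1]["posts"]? 105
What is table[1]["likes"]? 24408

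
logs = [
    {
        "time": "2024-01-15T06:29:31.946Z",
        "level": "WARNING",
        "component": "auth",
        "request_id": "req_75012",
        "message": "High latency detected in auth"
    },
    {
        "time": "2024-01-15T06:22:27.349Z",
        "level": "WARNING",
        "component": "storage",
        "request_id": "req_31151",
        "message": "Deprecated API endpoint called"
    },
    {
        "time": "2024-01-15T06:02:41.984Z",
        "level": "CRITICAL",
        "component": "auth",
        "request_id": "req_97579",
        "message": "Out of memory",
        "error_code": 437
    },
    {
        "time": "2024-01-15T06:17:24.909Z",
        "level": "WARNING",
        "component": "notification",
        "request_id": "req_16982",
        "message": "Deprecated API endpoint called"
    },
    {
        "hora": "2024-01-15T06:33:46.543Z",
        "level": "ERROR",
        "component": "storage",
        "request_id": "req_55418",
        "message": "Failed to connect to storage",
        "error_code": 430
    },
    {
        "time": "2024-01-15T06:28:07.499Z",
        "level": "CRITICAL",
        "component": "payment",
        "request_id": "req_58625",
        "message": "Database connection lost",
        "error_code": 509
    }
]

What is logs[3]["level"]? "WARNING"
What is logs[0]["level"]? "WARNING"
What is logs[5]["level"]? "CRITICAL"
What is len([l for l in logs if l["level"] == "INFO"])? 0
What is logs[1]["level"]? "WARNING"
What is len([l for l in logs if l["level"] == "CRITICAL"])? 2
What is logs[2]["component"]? "auth"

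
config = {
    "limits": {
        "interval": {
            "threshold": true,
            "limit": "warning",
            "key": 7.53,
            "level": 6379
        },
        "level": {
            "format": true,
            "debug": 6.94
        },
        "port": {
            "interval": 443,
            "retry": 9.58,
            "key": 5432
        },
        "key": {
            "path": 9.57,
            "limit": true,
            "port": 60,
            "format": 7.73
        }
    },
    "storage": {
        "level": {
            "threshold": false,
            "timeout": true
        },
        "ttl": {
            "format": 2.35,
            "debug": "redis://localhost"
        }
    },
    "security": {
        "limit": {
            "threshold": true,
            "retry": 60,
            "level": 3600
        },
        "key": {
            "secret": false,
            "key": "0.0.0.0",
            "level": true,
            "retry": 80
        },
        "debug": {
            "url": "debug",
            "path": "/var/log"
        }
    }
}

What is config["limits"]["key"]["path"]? 9.57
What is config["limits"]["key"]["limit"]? True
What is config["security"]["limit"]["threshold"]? True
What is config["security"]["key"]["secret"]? False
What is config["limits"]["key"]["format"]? 7.73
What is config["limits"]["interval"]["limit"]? "warning"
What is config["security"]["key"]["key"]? "0.0.0.0"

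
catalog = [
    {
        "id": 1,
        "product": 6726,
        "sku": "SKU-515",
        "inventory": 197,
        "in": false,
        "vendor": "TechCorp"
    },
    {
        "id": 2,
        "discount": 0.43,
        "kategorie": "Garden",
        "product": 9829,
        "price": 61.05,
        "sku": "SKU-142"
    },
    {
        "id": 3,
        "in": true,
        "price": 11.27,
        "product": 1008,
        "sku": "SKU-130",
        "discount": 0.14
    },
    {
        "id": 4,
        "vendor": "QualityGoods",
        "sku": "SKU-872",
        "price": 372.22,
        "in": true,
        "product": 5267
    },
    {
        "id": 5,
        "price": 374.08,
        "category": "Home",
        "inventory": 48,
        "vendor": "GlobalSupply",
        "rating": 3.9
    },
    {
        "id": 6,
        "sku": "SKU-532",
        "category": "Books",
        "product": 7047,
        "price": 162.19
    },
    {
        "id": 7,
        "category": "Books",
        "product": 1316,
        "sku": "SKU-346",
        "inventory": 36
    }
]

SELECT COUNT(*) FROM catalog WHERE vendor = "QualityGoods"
1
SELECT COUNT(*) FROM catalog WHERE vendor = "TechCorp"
1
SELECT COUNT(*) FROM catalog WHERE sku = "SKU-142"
1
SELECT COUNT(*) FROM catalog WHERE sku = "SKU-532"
1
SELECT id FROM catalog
[1, 2, 3, 4, 5, 6, 7]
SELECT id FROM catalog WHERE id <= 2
[1, 2]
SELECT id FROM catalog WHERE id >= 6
[6, 7]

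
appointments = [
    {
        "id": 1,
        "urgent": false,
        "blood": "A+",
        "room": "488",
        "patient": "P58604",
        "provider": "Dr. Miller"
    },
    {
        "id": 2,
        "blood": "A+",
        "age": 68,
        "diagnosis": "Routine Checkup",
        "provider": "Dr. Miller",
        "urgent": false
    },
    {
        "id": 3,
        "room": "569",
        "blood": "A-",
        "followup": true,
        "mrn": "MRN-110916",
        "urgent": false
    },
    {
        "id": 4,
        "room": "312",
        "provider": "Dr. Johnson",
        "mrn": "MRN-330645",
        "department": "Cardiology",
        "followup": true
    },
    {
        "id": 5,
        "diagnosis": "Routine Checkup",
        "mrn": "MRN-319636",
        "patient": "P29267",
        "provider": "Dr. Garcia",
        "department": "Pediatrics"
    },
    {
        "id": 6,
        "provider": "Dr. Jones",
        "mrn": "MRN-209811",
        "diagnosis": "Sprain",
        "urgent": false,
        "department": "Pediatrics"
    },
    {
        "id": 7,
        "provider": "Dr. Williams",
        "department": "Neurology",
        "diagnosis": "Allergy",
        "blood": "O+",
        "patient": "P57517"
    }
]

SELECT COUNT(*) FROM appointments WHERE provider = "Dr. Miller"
2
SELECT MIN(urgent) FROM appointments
False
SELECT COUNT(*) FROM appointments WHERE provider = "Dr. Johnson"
1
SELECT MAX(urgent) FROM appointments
False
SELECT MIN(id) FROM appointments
1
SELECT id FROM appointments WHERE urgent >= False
[1, 2, 3, 6]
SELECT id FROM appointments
[1, 2, 3, 4, 5, 6, 7]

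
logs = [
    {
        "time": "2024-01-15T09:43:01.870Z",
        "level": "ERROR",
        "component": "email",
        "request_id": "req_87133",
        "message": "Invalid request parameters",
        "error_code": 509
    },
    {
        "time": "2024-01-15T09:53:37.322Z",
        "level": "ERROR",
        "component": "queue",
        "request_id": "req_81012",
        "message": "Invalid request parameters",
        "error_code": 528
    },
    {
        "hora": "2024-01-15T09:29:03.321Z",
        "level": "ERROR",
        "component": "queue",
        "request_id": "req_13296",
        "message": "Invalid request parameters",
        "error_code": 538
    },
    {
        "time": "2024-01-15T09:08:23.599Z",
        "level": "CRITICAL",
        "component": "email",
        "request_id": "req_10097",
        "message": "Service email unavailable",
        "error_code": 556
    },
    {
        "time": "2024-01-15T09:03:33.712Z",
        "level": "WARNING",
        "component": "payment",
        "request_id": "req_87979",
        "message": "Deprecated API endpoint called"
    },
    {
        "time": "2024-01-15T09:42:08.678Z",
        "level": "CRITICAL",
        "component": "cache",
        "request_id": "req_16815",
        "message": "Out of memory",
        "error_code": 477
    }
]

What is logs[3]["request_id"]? "req_10097"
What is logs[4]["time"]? "2024-01-15T09:03:33.712Z"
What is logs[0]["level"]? "ERROR"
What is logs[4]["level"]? "WARNING"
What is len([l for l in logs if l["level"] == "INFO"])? 0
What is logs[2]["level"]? "ERROR"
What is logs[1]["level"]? "ERROR"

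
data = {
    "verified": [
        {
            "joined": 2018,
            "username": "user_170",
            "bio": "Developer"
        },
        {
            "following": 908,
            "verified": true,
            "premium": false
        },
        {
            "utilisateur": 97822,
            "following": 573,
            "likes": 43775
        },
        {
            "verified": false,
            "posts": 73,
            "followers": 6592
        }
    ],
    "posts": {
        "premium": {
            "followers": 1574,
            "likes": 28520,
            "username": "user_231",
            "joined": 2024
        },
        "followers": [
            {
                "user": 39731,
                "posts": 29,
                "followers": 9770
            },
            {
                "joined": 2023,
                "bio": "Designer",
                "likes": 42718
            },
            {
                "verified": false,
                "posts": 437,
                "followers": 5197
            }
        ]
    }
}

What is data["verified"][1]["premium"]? False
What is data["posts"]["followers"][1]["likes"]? 42718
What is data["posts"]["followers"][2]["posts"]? 437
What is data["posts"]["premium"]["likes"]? 28520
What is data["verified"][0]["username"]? "user_170"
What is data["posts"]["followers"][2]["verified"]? False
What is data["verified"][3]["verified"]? False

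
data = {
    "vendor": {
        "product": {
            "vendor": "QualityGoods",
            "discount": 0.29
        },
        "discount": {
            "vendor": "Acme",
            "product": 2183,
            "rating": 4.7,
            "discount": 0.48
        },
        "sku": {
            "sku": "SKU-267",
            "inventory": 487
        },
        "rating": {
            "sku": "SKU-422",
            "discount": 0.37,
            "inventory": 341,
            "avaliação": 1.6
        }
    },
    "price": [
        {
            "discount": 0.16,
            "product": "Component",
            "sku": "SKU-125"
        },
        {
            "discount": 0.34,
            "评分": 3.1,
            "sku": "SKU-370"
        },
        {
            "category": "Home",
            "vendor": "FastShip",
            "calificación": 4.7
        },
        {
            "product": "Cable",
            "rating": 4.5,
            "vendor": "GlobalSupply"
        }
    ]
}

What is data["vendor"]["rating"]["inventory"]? 341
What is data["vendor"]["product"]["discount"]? 0.29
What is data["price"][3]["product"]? "Cable"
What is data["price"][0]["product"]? "Component"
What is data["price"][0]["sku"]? "SKU-125"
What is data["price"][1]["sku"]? "SKU-370"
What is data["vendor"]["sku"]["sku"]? "SKU-267"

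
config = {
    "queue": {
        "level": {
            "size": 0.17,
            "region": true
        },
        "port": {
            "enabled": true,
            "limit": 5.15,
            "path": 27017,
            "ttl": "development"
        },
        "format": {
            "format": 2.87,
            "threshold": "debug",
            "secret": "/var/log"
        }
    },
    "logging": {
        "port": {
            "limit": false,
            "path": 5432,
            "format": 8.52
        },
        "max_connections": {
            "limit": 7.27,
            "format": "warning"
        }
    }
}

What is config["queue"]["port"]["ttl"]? "development"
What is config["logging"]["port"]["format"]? 8.52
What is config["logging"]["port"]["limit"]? False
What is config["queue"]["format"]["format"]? 2.87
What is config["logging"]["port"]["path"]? 5432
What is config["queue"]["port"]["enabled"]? True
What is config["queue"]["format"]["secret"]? "/var/log"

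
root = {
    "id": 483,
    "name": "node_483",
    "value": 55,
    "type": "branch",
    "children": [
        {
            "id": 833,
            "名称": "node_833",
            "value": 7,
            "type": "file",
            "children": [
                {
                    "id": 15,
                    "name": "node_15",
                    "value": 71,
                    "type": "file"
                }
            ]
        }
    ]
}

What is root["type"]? "branch"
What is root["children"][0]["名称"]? "node_833"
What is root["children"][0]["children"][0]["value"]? 71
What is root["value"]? 55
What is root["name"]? "node_483"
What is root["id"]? 483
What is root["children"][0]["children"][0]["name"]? "node_15"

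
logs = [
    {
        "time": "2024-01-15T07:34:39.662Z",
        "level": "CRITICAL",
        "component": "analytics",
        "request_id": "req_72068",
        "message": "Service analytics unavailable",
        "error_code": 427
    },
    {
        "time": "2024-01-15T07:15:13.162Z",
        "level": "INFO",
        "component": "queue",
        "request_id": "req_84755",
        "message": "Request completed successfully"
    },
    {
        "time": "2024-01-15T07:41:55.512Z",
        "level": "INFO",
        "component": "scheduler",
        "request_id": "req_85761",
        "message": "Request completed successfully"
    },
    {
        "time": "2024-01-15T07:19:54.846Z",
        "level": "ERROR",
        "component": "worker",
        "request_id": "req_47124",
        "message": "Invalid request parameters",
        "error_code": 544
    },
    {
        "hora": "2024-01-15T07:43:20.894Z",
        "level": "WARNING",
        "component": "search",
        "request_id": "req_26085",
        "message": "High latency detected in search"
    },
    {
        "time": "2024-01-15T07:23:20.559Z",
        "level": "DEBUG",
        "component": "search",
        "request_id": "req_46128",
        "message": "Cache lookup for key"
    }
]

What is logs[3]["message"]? "Invalid request parameters"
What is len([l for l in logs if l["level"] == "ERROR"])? 1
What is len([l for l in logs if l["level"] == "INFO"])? 2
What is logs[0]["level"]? "CRITICAL"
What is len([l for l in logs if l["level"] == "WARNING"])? 1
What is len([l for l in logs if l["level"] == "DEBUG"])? 1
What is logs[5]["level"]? "DEBUG"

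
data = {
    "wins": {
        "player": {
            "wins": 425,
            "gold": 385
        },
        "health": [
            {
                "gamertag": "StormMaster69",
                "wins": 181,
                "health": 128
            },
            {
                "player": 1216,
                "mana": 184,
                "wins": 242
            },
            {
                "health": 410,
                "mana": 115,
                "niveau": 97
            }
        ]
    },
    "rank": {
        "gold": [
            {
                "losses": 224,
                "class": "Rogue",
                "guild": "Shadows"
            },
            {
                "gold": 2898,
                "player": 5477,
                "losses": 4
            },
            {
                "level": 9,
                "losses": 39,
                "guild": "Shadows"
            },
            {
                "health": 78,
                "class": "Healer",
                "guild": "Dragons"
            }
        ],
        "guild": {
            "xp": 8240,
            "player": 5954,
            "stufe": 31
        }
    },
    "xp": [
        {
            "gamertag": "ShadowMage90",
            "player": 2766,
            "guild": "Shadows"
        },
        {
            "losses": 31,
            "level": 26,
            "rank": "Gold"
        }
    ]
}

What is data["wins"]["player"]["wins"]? 425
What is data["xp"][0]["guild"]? "Shadows"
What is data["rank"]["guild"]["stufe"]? 31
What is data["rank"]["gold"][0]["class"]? "Rogue"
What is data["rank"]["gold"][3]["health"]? 78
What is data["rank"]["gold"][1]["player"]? 5477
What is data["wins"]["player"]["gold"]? 385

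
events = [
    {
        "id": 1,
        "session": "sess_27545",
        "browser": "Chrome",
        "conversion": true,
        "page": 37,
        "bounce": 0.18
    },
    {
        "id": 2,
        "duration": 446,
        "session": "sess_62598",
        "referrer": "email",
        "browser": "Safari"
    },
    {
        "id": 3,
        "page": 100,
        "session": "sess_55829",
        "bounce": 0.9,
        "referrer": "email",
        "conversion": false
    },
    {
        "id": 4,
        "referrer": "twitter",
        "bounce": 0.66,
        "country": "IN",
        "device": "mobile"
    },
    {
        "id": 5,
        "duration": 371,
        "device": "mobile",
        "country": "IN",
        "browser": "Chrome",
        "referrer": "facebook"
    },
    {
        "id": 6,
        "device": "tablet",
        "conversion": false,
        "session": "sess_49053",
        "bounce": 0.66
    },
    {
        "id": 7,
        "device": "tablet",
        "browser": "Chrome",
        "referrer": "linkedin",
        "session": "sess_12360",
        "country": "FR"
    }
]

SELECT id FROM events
[1, 2, 3, 4, 5, 6, 7]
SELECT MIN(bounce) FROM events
0.18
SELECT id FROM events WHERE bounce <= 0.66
[1, 4, 6]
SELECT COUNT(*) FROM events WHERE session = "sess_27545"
1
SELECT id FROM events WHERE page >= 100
[3]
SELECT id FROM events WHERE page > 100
[]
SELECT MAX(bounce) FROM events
0.9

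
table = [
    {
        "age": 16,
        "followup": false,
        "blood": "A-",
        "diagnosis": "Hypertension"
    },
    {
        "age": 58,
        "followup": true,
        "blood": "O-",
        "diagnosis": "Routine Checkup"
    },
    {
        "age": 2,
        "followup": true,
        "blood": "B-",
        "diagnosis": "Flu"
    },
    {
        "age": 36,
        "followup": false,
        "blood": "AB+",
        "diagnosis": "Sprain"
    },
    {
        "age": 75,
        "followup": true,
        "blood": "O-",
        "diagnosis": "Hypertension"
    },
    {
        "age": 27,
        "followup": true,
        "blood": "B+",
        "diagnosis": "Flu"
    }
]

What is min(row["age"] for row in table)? 2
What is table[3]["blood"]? "AB+"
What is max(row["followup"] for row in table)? True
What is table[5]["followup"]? True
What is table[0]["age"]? 16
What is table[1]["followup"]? True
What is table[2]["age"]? 2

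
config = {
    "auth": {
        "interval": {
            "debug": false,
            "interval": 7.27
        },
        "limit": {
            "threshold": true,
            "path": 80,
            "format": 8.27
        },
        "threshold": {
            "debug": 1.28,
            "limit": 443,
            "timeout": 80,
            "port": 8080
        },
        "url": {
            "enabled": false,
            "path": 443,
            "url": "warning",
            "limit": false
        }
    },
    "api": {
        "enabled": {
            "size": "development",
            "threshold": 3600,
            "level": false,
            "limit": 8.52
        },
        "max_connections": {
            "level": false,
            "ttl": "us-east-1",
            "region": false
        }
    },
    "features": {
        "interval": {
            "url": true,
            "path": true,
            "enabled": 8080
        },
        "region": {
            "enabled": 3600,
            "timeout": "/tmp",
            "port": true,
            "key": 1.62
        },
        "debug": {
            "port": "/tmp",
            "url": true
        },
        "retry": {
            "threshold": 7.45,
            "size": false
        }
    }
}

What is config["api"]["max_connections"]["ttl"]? "us-east-1"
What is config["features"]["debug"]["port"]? "/tmp"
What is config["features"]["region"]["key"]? 1.62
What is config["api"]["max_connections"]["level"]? False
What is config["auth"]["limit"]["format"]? 8.27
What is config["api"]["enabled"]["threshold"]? 3600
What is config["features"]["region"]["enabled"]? 3600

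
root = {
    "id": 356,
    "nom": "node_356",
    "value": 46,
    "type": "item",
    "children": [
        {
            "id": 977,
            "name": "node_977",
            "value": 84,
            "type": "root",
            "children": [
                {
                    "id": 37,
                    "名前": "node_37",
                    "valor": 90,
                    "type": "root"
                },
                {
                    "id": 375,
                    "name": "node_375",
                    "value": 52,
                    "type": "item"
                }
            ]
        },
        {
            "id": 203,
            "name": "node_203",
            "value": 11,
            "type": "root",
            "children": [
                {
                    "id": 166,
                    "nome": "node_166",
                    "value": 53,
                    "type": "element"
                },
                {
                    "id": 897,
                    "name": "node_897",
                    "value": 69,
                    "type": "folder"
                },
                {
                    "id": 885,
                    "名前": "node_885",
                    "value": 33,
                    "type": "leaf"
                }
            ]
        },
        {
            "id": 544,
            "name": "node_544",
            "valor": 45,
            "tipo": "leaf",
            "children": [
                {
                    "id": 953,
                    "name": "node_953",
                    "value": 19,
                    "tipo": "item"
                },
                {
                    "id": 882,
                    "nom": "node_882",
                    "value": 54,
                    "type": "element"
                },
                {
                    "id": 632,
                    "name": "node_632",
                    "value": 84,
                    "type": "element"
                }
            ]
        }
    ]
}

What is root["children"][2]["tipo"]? "leaf"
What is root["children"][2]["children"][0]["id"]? 953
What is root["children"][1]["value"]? 11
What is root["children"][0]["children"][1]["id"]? 375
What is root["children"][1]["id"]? 203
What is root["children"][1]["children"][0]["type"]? "element"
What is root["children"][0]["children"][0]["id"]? 37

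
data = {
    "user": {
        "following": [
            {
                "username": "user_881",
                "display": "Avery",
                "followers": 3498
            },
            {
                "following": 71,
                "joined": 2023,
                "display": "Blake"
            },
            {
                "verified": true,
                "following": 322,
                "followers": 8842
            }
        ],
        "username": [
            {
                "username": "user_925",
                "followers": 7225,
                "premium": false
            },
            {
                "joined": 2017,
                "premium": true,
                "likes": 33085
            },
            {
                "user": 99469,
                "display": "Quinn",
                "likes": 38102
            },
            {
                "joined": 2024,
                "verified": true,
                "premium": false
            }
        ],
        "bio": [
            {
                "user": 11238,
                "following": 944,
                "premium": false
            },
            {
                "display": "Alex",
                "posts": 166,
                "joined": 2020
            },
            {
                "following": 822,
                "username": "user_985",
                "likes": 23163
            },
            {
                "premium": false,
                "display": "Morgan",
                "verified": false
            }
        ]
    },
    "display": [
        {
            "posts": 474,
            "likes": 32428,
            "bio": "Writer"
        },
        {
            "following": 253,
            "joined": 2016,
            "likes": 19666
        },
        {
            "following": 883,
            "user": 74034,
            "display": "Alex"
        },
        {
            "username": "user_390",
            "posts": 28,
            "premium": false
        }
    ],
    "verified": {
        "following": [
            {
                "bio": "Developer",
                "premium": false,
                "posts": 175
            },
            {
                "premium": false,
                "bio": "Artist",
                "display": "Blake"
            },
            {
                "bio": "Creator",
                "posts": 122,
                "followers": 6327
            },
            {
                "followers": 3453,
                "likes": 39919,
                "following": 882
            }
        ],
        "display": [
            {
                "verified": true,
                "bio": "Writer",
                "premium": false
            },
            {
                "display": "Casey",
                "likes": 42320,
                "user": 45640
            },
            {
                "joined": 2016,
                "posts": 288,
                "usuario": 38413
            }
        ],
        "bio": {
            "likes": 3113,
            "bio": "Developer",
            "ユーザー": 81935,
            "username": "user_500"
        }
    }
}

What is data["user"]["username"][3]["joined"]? 2024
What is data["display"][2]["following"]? 883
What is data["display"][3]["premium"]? False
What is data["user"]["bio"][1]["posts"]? 166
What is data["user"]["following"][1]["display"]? "Blake"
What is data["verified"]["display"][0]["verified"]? True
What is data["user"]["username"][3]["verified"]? True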